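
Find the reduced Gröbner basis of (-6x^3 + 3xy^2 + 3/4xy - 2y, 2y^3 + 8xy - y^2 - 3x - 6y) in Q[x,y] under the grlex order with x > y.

f_1 = -6x^3 + 3xy^2 + 3/4xy - 2y, LT = x^3.
f_2 = 2y^3 + 8xy - y^2 - 3x - 6y, LT = y^3.

The S-polynomials (S(f_1,f_2)) all reduce to 0 modulo the current basis, so we have a Gröbner basis.

G = {x^3 - 1/2xy^2 - 1/8xy + 1/3y, y^3 + 4xy - 1/2y^2 - 3/2x - 3y}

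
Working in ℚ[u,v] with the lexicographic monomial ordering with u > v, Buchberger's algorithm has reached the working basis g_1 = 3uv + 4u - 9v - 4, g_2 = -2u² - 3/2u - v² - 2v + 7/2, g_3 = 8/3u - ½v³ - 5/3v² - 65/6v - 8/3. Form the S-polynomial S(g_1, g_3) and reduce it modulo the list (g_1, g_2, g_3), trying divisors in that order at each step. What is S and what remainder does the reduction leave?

lcm(LM(g_1), LM(g_3)) = uv.
S = (lcm/LT(g_1))·g_1 − (lcm/LT(g_3))·g_3 = 4/3u + 3/16v⁴ + ⅝v³ + 65/16v² - 2v - 4/3.
Reduce S modulo (g_1, g_2, g_3) in that order:
  leading term u: subtract (½)·g_3 from 4/3u + 3/16v⁴ + ⅝v³ + 65/16v² - 2v - 4/3 → 3/16v⁴ + ⅞v³ + 235/48v² + 41/12v
  leading term v⁴: no divisor's leading term divides it; move 3/16v⁴ to the remainder.
  leading term v³: no divisor's leading term divides it; move ⅞v³ to the remainder.
  leading term v²: no divisor's leading term divides it; move 235/48v² to the remainder.
  leading term v: no divisor's leading term divides it; move 41/12v to the remainder.
The remainder 3/16v⁴ + ⅞v³ + 235/48v² + 41/12v is nonzero, so it would be added as the next basis element.

S(g_1, g_3) = 4/3u + 3/16v⁴ + ⅝v³ + 65/16v² - 2v - 4/3; remainder on division = 3/16v⁴ + ⅞v³ + 235/48v² + 41/12v.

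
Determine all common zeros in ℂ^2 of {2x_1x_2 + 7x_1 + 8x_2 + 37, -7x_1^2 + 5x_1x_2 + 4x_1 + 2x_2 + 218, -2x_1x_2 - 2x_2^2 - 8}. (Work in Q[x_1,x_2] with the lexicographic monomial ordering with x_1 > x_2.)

Compute a lex Gröbner basis by Buchberger's algorithm.
f_1 = 2x_1x_2 + 7x_1 + 8x_2 + 37, LT = x_1x_2.
f_2 = -7x_1^2 + 5x_1x_2 + 4x_1 + 2x_2 + 218, LT = x_1^2.
f_3 = -2x_1x_2 - 2x_2^2 - 8, LT = x_1x_2.

S(f_1,f_2): lcm = x_1^2x_2. S = 7/2x_1^2 + 5/7x_1x_2^2 + 32/7x_1x_2 + 37/2x_1 + 2/7x_2^2 + 218/7x_2.
  reduce S modulo (f_1, f_2, f_3):
  remainder 9/2x_1 - 18/7x_2^2 + 9/14x_2 + 171/7 ≠ 0; add h_4 = 9/2x_1 - 18/7x_2^2 + 9/14x_2 + 171/7 to the basis.

S(f_1,f_3): lcm = x_1x_2. S = 7/2x_1 - x_2^2 + 4x_2 + 29/2.
  reduce S modulo (f_1, f_2, f_3, h_4):
  remainder x_2^2 + 7/2x_2 - 9/2 ≠ 0; add h_5 = x_2^2 + 7/2x_2 - 9/2 to the basis.

S(f_2,f_3): lcm = x_1^2x_2. S = -12/7x_1x_2^2 - 4/7x_1x_2 - 4x_1 - 2/7x_2^2 - 218/7x_2.
  reduce S modulo (f_1, f_2, f_3, h_4, h_5):
  remainder 36/7x_2 - 36/7 ≠ 0; add h_6 = 36/7x_2 - 36/7 to the basis.

The other S-polynomials (S(f_1,h_4), S(f_2,h_4), S(f_3,h_4), S(f_1,h_5), S(f_2,h_5), S(f_3,h_5), S(h_4,h_5), S(f_1,h_6), S(f_2,h_6), S(f_3,h_6), S(h_4,h_6), S(h_5,h_6)) all reduce to 0 modulo the current basis, so we have a Gröbner basis.
Inter-reduce: drop elements whose leading term is divisible by another's, tail-reduce, and make monic.
Reduced Gröbner basis: {x_1 + 5, x_2 - 1}.

Since the basis is lex-ordered, x_2 - 1 is univariate in x_2. Its roots are {1}. Back-substituting each root into the other basis elements fixes the other coordinates.
  x_2 = 1: the earlier basis element becomes x_1 + 5 = 0, giving x_1 = -5 — point (-5, 1).
This is the nonlinear analogue of row-reducing a linear system.

{(-5, 1)}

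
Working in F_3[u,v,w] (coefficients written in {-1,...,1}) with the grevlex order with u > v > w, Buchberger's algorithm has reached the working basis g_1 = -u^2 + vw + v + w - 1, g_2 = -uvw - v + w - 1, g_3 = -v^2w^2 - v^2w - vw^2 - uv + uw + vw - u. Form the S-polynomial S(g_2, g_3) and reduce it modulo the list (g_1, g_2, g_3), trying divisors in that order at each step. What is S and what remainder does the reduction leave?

lcm(LM(g_2), LM(g_3)) = uv^2w^2.
S = (lcm/LT(g_2))·g_2 − (lcm/LT(g_3))·g_3 = -uv^2w - uvw^2 - u^2v + u^2w + uvw + v^2w - vw^2 - u^2 + vw.
Reduce S modulo (g_1, g_2, g_3) in that order:
  leading term uv^2w: subtract (v)·g_2 from -uv^2w - uvw^2 - u^2v + u^2w + uvw + v^2w - vw^2 - u^2 + vw → -uvw^2 - u^2v + u^2w + uvw + v^2w - vw^2 - u^2 + v^2 + v
  leading term uvw^2: subtract (w)·g_2 from -uvw^2 - u^2v + u^2w + uvw + v^2w - vw^2 - u^2 + v^2 + v → -u^2v + u^2w + uvw + v^2w - vw^2 - u^2 + v^2 + vw - w^2 + v + w
  leading term u^2v: subtract (v)·g_1 from -u^2v + u^2w + uvw + v^2w - vw^2 - u^2 + v^2 + vw - w^2 + v + w → u^2w + uvw - vw^2 - u^2 - w^2 - v + w
  leading term u^2w: subtract (-w)·g_1 from u^2w + uvw - vw^2 - u^2 - w^2 - v + w → uvw - u^2 + vw - v
  leading term uvw: subtract (-1)·g_2 from uvw - u^2 + vw - v → -u^2 + vw + v + w - 1
  leading term u^2: subtract (1)·g_1 from -u^2 + vw + v + w - 1 → 0
The remainder is 0, so this S-polynomial contributes no new basis element.

S(g_2, g_3) = -uv^2w - uvw^2 - u^2v + u^2w + uvw + v^2w - vw^2 - u^2 + vw; remainder on division = 0.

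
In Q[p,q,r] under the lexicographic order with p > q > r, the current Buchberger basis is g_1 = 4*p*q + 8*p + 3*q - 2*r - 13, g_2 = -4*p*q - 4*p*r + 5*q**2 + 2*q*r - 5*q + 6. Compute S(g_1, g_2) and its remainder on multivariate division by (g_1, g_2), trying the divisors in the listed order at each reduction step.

lcm(LM(g_1), LM(g_2)) = p*q.
S = (lcm/LT(g_1))·g_1 − (lcm/LT(g_2))·g_2 = -p*r + 2*p + 5/4*q**2 + 1/2*q*r - 1/2*q - 1/2*r - 7/4.
Reduce S modulo (g_1, g_2) in that order:
  leading term p*r: no divisor's leading term divides it; move -p*r to the remainder.
  leading term p: no divisor's leading term divides it; move 2*p to the remainder.
  leading term q**2: no divisor's leading term divides it; move 5/4*q**2 to the remainder.
  leading term q*r: no divisor's leading term divides it; move 1/2*q*r to the remainder.
  leading term q: no divisor's leading term divides it; move -1/2*q to the remainder.
  leading term r: no divisor's leading term divides it; move -1/2*r to the remainder.
  leading term 1: no divisor's leading term divides it; move -7/4 to the remainder.
The remainder -p*r + 2*p + 5/4*q**2 + 1/2*q*r - 1/2*q - 1/2*r - 7/4 is nonzero, so it would be added as the next basis element.

S(g_1, g_2) = -p*r + 2*p + 5/4*q**2 + 1/2*q*r - 1/2*q - 1/2*r - 7/4; remainder on division = -p*r + 2*p + 5/4*q**2 + 1/2*q*r - 1/2*q - 1/2*r - 7/4.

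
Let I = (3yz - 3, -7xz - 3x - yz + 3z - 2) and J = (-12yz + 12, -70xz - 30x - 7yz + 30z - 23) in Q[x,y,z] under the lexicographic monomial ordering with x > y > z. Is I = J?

Yes, the ideals are equal.

Two ideals are equal iff their reduced Gröbner bases coincide (the reduced basis is unique for a fixed ordering).
Buchberger on the first generating set:
f_1 = 3yz - 3, LT = yz.
f_2 = -7xz - 3x - yz + 3z - 2, LT = xz.

S(f_1,f_2): lcm = xyz. S = -3/7xy - x - 1/7y^2z + 3/7yz - 2/7y.
  reduce S modulo (f_1, f_2):
  remainder -3/7xy - x - 3/7y + 3/7 ≠ 0; add g_3 = -3/7xy - x - 3/7y + 3/7 to the basis.

The other S-polynomials (S(f_1,g_3), S(f_2,g_3)) all reduce to 0 modulo the current basis, so we have a Gröbner basis.
Inter-reduce: drop elements whose leading term is divisible by another's, tail-reduce, and make monic.
Reduced Gröbner basis: {xy + 7/3x + y - 1, xz + 3/7x - 3/7z + 3/7, yz - 1}.

Buchberger on the second generating set:
h_1 = -12yz + 12, LT = yz.
h_2 = -70xz - 30x - 7yz + 30z - 23, LT = xz.

S(h_1,h_2): lcm = xyz. S = -3/7xy - x - 1/10y^2z + 3/7yz - 23/70y.
  reduce S modulo (h_1, h_2):
  remainder -3/7xy - x - 3/7y + 3/7 ≠ 0; add k_3 = -3/7xy - x - 3/7y + 3/7 to the basis.

The other S-polynomials (S(h_1,k_3), S(h_2,k_3)) all reduce to 0 modulo the current basis, so we have a Gröbner basis.
Inter-reduce: drop elements whose leading term is divisible by another's, tail-reduce, and make monic.
Reduced Gröbner basis: {xy + 7/3x + y - 1, xz + 3/7x - 3/7z + 3/7, yz - 1}.

Same reduced basis, so the two generating sets span the same ideal.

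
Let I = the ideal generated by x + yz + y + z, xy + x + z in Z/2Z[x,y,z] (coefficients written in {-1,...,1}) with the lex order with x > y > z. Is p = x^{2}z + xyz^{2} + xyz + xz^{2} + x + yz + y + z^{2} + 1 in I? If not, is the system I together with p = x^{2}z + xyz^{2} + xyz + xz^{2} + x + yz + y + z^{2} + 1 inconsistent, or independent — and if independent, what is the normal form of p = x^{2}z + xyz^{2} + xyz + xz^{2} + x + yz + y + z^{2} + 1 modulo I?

x^{2}z + xyz^{2} + xyz + xz^{2} + x + yz + y + z^{2} + 1 is independent of I; its normal form modulo I is z^{2} + z + 1.

First compute the reduced Gröbner basis of I by Buchberger's algorithm.
f_1 = x + yz + y + z, LT = x.
f_2 = xy + x + z, LT = xy.

S(f_1,f_2): lcm = xy. S = x + y^{2}z + y^{2} + yz + z.
  leading term x: subtract (1)·f_1 from x + y^{2}z + y^{2} + yz + z → y^{2}z + y^{2} + y
  leading term y^{2}z: no divisor's leading term divides it; move y^{2}z to the remainder.
  leading term y^{2}: no divisor's leading term divides it; move y^{2} to the remainder.
  leading term y: no divisor's leading term divides it; move y to the remainder.
  remainder y^{2}z + y^{2} + y ≠ 0; add h_3 = y^{2}z + y^{2} + y to the basis.

The other S-polynomials (S(f_1,h_3), S(f_2,h_3)) all reduce to 0 modulo the current basis, so we have a Gröbner basis.
Inter-reduce: drop elements whose leading term is divisible by another's, tail-reduce, and make monic.
Reduced Gröbner basis: {x + yz + y + z, y^{2}z + y^{2} + y}.
Label its elements g_1 = x + yz + y + z, g_2 = y^{2}z + y^{2} + y.

Reduce p = x^{2}z + xyz^{2} + xyz + xz^{2} + x + yz + y + z^{2} + 1 modulo G:
  leading term x^{2}z: subtract (xz)·g_1 from x^{2}z + xyz^{2} + xyz + xz^{2} + x + yz + y + z^{2} + 1 → x + yz + y + z^{2} + 1
  leading term x: subtract (1)·g_1 from x + yz + y + z^{2} + 1 → z^{2} + z + 1
  leading term z^{2}: no divisor's leading term divides it; move z^{2} to the remainder.
  leading term z: no divisor's leading term divides it; move z to the remainder.
  leading term 1: no divisor's leading term divides it; move 1 to the remainder.
  normal form = z^{2} + z + 1.
The normal form is nonzero, so p ∉ I. Since p minus its normal form lies in I, I + (p) = I + (r) where r = z^{2} + z + 1; decide whether this ideal is the whole ring.
Run Buchberger on G together with r (pairs among the g_i already reduce to 0 since G is a Gröbner basis):
g_1 = x + yz + y + z, LT = x.
g_2 = y^{2}z + y^{2} + y, LT = y^{2}z.
r = z^{2} + z + 1, LT = z^{2}.

S(g_2,r): lcm = y^{2}z^{2}. S = y^{2} + yz.
  leading term y^{2}: no divisor's leading term divides it; move y^{2} to the remainder.
  leading term yz: no divisor's leading term divides it; move yz to the remainder.
  remainder y^{2} + yz ≠ 0; add m_4 = y^{2} + yz to the basis.

The other S-polynomials (S(g_1,g_2), S(g_1,r), S(g_1,m_4), S(g_2,m_4), S(r,m_4)) all reduce to 0 modulo the current basis, so we have a Gröbner basis.
Inter-reduce: drop elements whose leading term is divisible by another's, tail-reduce, and make monic.
Reduced Gröbner basis: {x + yz + y + z, y^{2} + yz, z^{2} + z + 1}.
The reduced Gröbner basis of I + (p) is {x + yz + y + z, y^{2} + yz, z^{2} + z + 1} ≠ {1}, a proper ideal, so the enlarged system stays consistent: p is independent of I, with normal form z^{2} + z + 1.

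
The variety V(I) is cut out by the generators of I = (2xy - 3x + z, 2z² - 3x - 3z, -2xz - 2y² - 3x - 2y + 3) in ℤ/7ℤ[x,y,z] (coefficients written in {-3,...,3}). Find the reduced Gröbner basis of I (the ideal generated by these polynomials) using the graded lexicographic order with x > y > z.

f_1 = 2xy - 3x + z, LT = xy.
f_2 = 2z² - 3x - 3z, LT = z².
f_3 = -2xz - 2y² - 3x - 2y + 3, LT = xz.

S(f_1,f_3): lcm = xyz. S = -y³ + 2xy + 2xz - y² - 3z² - 2y.
  leading term y³: no divisor's leading term divides it; move -y³ to the remainder.
  leading term xy: subtract (1)·f_1 from 2xy + 2xz - y² - 3z² - 2y → 2xz - y² - 3z² + 3x - 2y - z
  leading term xz: subtract (-1)·f_3 from 2xz - y² - 3z² + 3x - 2y - z → -3y² - 3z² + 3y - z + 3
  leading term y²: no divisor's leading term divides it; move -3y² to the remainder.
  leading term z²: subtract (2)·f_2 from -3z² + 3y - z + 3 → -x + 3y - 2z + 3
  leading term x: no divisor's leading term divides it; move -x to the remainder.
  leading term y: no divisor's leading term divides it; move 3y to the remainder.
  leading term z: no divisor's leading term divides it; move -2z to the remainder.
  leading term 1: no divisor's leading term divides it; move 3 to the remainder.
  remainder -y³ - 3y² - x + 3y - 2z + 3 ≠ 0; add g_4 = -y³ - 3y² - x + 3y - 2z + 3 to the basis.

S(f_2,f_3): lcm = xz². S = -y²z + 2x² - 3xz - yz - 2z.
  leading term y²z: no divisor's leading term divides it; move -y²z to the remainder.
  leading term x²: no divisor's leading term divides it; move 2x² to the remainder.
  leading term xz: subtract (-2)·f_3 from -3xz - yz - 2z → 3y² - yz + x + 3y - 2z - 1
  leading term y²: no divisor's leading term divides it; move 3y² to the remainder.
  leading term yz: no divisor's leading term divides it; move -yz to the remainder.
  leading term x: no divisor's leading term divides it; move x to the remainder.
  leading term y: no divisor's leading term divides it; move 3y to the remainder.
  leading term z: no divisor's leading term divides it; move -2z to the remainder.
  leading term 1: no divisor's leading term divides it; move -1 to the remainder.
  remainder -y²z + 2x² + 3y² - yz + x + 3y - 2z - 1 ≠ 0; add g_5 = -y²z + 2x² + 3y² - yz + x + 3y - 2z - 1 to the basis.

S(f_1,g_5): lcm = xy²z. S = 2x³ + 3xy² + xyz - 3yz² + x² + 3xy - 2xz - x.
  leading term x³: no divisor's leading term divides it; move 2x³ to the remainder.
  leading term xy²: subtract (-2y)·f_1 from 3xy² + xyz - 3yz² + x² + 3xy - 2xz - x → xyz - 3yz² + x² - 3xy - 2xz + 2yz - x
  leading term xyz: subtract (-3z)·f_1 from xyz - 3yz² + x² - 3xy - 2xz + 2yz - x → -3yz² + x² - 3xy + 3xz + 2yz + 3z² - x
  leading term yz²: subtract (2y)·f_2 from -3yz² + x² - 3xy + 3xz + 2yz + 3z² - x → x² + 3xy + 3xz + yz + 3z² - x
  leading term x²: no divisor's leading term divides it; move x² to the remainder.
  leading term xy: subtract (-2)·f_1 from 3xy + 3xz + yz + 3z² - x → 3xz + yz + 3z² + 2z
  leading term xz: subtract (2)·f_3 from 3xz + yz + 3z² + 2z → -3y² + yz + 3z² - x - 3y + 2z + 1
  leading term y²: no divisor's leading term divides it; move -3y² to the remainder.
  leading term yz: no divisor's leading term divides it; move yz to the remainder.
  leading term z²: subtract (-2)·f_2 from 3z² - x - 3y + 2z + 1 → -3y + 3z + 1
  leading term y: no divisor's leading term divides it; move -3y to the remainder.
  leading term z: no divisor's leading term divides it; move 3z to the remainder.
  leading term 1: no divisor's leading term divides it; move 1 to the remainder.
  remainder 2x³ + x² - 3y² + yz - 3y + 3z + 1 ≠ 0; add g_6 = 2x³ + x² - 3y² + yz - 3y + 3z + 1 to the basis.

The other S-polynomials (S(f_1,f_2), S(f_1,g_4), S(f_2,g_4), S(f_3,g_4), S(f_2,g_5), S(f_3,g_5), S(g_4,g_5), S(f_1,g_6), S(f_2,g_6), S(f_3,g_6), S(g_4,g_6), S(g_5,g_6)) all reduce to 0 modulo the current basis, so we have a Gröbner basis.

G = {x³ - 3x² + 2y² - 3yz + 2y - 2z - 3, y³ + 3y² + x - 3y + 2z - 3, y²z - 2x² - 3y² + yz - x - 3y + 2z + 1, xy + 2x - 3z, xz + y² - 2x + y + 2, z² + 2x + 2z}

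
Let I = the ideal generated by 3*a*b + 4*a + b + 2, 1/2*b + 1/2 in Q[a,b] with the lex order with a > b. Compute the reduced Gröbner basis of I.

The reduced Gröbner basis is the canonical form of the ideal for this ordering.

f_1 = 3*a*b + 4*a + b + 2, LT = a*b.
f_2 = 1/2*b + 1/2, LT = b.

S(f_1,f_2): lcm = a*b. S = 1/3*a + 1/3*b + 2/3.
  leading term a: no divisor's leading term divides it; move 1/3*a to the remainder.
  leading term b: subtract (2/3)·f_2 from 1/3*b + 2/3 → 1/3
  leading term 1: no divisor's leading term divides it; move 1/3 to the remainder.
  remainder 1/3*a + 1/3 ≠ 0; add g_3 = 1/3*a + 1/3 to the basis.

The other S-polynomials (S(f_1,g_3), S(f_2,g_3)) all reduce to 0 modulo the current basis, so we have a Gröbner basis.
Inter-reduce: drop elements whose leading term is divisible by another's, tail-reduce, and make monic.

G = {a + 1, b + 1}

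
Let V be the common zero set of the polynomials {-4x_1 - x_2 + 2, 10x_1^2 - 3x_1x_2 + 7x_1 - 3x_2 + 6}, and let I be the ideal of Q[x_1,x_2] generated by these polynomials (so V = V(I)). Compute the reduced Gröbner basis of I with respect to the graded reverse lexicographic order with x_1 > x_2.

G = {x_2^2 - 70/11x_2 + 96/11, x_1 + 1/4x_2 - 1/2}

f_1 = -4x_1 - x_2 + 2, LT = x_1.
f_2 = 10x_1^2 - 3x_1x_2 + 7x_1 - 3x_2 + 6, LT = x_1^2.

S(f_1,f_2): lcm = x_1^2. S = 11/20x_1x_2 - 6/5x_1 + 3/10x_2 - 3/5.
  leading term x_1x_2: subtract (-11/80x_2)·f_1 from 11/20x_1x_2 - 6/5x_1 + 3/10x_2 - 3/5 → -11/80x_2^2 - 6/5x_1 + 23/40x_2 - 3/5
  leading term x_2^2: no divisor's leading term divides it; move -11/80x_2^2 to the remainder.
  leading term x_1: subtract (3/10)·f_1 from -6/5x_1 + 23/40x_2 - 3/5 → 7/8x_2 - 6/5
  leading term x_2: no divisor's leading term divides it; move 7/8x_2 to the remainder.
  leading term 1: no divisor's leading term divides it; move -6/5 to the remainder.
  remainder -11/80x_2^2 + 7/8x_2 - 6/5 ≠ 0; add g_3 = -11/80x_2^2 + 7/8x_2 - 6/5 to the basis.

S(f_1,g_3): leading monomials are coprime, so the S-polynomial reduces to 0 (Buchberger's first criterion).
S(f_2,g_3): leading monomials are coprime, so the S-polynomial reduces to 0 (Buchberger's first criterion).
Every S-polynomial of the final basis reduces to 0, so we have a Gröbner basis.
Inter-reduce: drop elements whose leading term is divisible by another's, tail-reduce, and make monic.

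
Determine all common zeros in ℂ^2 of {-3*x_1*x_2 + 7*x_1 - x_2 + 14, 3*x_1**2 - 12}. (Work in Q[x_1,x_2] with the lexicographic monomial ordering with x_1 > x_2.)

Compute a lex Gröbner basis by Buchberger's algorithm.
f_1 = -3*x_1*x_2 + 7*x_1 - x_2 + 14, LT = x_1*x_2.
f_2 = 3*x_1**2 - 12, LT = x_1**2.

S(f_1,f_2): lcm = x_1**2*x_2. S = -7/3*x_1**2 + 1/3*x_1*x_2 - 14/3*x_1 + 4*x_2.
  leading term x_1**2: subtract (-7/9)·f_2 from -7/3*x_1**2 + 1/3*x_1*x_2 - 14/3*x_1 + 4*x_2 → 1/3*x_1*x_2 - 14/3*x_1 + 4*x_2 - 28/3
  leading term x_1*x_2: subtract (-1/9)·f_1 from 1/3*x_1*x_2 - 14/3*x_1 + 4*x_2 - 28/3 → -35/9*x_1 + 35/9*x_2 - 70/9
  leading term x_1: no divisor's leading term divides it; move -35/9*x_1 to the remainder.
  leading term x_2: no divisor's leading term divides it; move 35/9*x_2 to the remainder.
  leading term 1: no divisor's leading term divides it; move -70/9 to the remainder.
  remainder -35/9*x_1 + 35/9*x_2 - 70/9 ≠ 0; add h_3 = -35/9*x_1 + 35/9*x_2 - 70/9 to the basis.

S(f_1,h_3): lcm = x_1*x_2. S = -7/3*x_1 + x_2**2 - 5/3*x_2 - 14/3.
  leading term x_1: subtract (3/5)·h_3 from -7/3*x_1 + x_2**2 - 5/3*x_2 - 14/3 → x_2**2 - 4*x_2
  leading term x_2**2: no divisor's leading term divides it; move x_2**2 to the remainder.
  leading term x_2: no divisor's leading term divides it; move -4*x_2 to the remainder.
  remainder x_2**2 - 4*x_2 ≠ 0; add h_4 = x_2**2 - 4*x_2 to the basis.

The other S-polynomials (S(f_2,h_3), S(f_1,h_4), S(f_2,h_4), S(h_3,h_4)) all reduce to 0 modulo the current basis, so we have a Gröbner basis.
Inter-reduce: drop elements whose leading term is divisible by another's, tail-reduce, and make monic.
Reduced Gröbner basis: {x_1 - x_2 + 2, x_2**2 - 4*x_2}.

The lex basis is triangular: the last element involves only x_2. Solving x_2**2 - 4*x_2 = 0 gives x_2 ∈ {0, 4}; substituting each value into the earlier elements determines the remaining variables.
  x_2 = 0: the earlier basis element becomes x_1 + 2 = 0, giving x_1 = -2 — point (-2, 0).
  x_2 = 4: the earlier basis element becomes x_1 - 2 = 0, giving x_1 = 2 — point (2, 4).

{(-2, 0), (2, 4)}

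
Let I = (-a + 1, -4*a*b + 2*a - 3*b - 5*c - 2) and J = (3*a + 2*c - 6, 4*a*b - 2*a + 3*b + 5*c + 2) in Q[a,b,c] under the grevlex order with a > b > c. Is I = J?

No, the ideals differ.

Since reduced Gröbner bases are canonical representatives of ideals under a given ordering, it suffices to compute and compare them.
Buchberger on the first generating set:
f_1 = -a + 1, LT = a.
f_2 = -4*a*b + 2*a - 3*b - 5*c - 2, LT = a*b.

S(f_1,f_2): lcm = a*b. S = 1/2*a - 7/4*b - 5/4*c - 1/2.
  leading term a: subtract (-1/2)·f_1 from 1/2*a - 7/4*b - 5/4*c - 1/2 → -7/4*b - 5/4*c
  leading term b: no divisor's leading term divides it; move -7/4*b to the remainder.
  leading term c: no divisor's leading term divides it; move -5/4*c to the remainder.
  remainder -7/4*b - 5/4*c ≠ 0; add g_3 = -7/4*b - 5/4*c to the basis.

S(f_1,g_3): leading monomials are coprime, so the S-polynomial reduces to 0 (Buchberger's first criterion).
S(f_2,g_3): lcm = a*b. S = -5/7*a*c - 1/2*a + 3/4*b + 5/4*c + 1/2.
  leading term a*c: subtract (5/7*c)·f_1 from -5/7*a*c - 1/2*a + 3/4*b + 5/4*c + 1/2 → -1/2*a + 3/4*b + 15/28*c + 1/2
  leading term a: subtract (1/2)·f_1 from -1/2*a + 3/4*b + 15/28*c + 1/2 → 3/4*b + 15/28*c
  leading term b: subtract (-3/7)·g_3 from 3/4*b + 15/28*c → 0
  remainder 0.

Every S-polynomial of the final basis reduces to 0, so we have a Gröbner basis.
Inter-reduce: drop elements whose leading term is divisible by another's, tail-reduce, and make monic.
Reduced Gröbner basis: {a - 1, b + 5/7*c}.

Buchberger on the second generating set:
h_1 = 3*a + 2*c - 6, LT = a.
h_2 = 4*a*b - 2*a + 3*b + 5*c + 2, LT = a*b.

S(h_1,h_2): lcm = a*b. S = 2/3*b*c + 1/2*a - 11/4*b - 5/4*c - 1/2.
  leading term b*c: no divisor's leading term divides it; move 2/3*b*c to the remainder.
  leading term a: subtract (1/6)·h_1 from 1/2*a - 11/4*b - 5/4*c - 1/2 → -11/4*b - 19/12*c + 1/2
  leading term b: no divisor's leading term divides it; move -11/4*b to the remainder.
  leading term c: no divisor's leading term divides it; move -19/12*c to the remainder.
  leading term 1: no divisor's leading term divides it; move 1/2 to the remainder.
  remainder 2/3*b*c - 11/4*b - 19/12*c + 1/2 ≠ 0; add k_3 = 2/3*b*c - 11/4*b - 19/12*c + 1/2 to the basis.

S(h_1,k_3): leading monomials are coprime, so the S-polynomial reduces to 0 (Buchberger's first criterion).
S(h_2,k_3): lcm = a*b*c. S = 33/8*a*b + 15/8*a*c + 3/4*b*c + 5/4*c**2 - 3/4*a + 1/2*c.
  leading term a*b: subtract (11/8*b)·h_1 from 33/8*a*b + 15/8*a*c + 3/4*b*c + 5/4*c**2 - 3/4*a + 1/2*c → 15/8*a*c - 2*b*c + 5/4*c**2 - 3/4*a + 33/4*b + 1/2*c
  leading term a*c: subtract (5/8*c)·h_1 from 15/8*a*c - 2*b*c + 5/4*c**2 - 3/4*a + 33/4*b + 1/2*c → -2*b*c - 3/4*a + 33/4*b + 17/4*c
  leading term b*c: subtract (-3)·k_3 from -2*b*c - 3/4*a + 33/4*b + 17/4*c → -3/4*a - 1/2*c + 3/2
  leading term a: subtract (-1/4)·h_1 from -3/4*a - 1/2*c + 3/2 → 0
  remainder 0.

Every S-polynomial of the final basis reduces to 0, so we have a Gröbner basis.
Inter-reduce: drop elements whose leading term is divisible by another's, tail-reduce, and make monic.
Reduced Gröbner basis: {b*c - 33/8*b - 19/8*c + 3/4, a + 2/3*c - 2}.

Since the reduced bases disagree, the two ideals are not the same.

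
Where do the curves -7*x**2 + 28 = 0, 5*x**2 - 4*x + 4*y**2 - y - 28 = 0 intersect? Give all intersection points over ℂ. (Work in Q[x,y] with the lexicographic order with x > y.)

{(-2, 0), (-2, 1/4), (2, 1/8 - sqrt(257)/8), (2, 1/8 + sqrt(257)/8)}

Compute a lex Gröbner basis by Buchberger's algorithm.
f_1 = -7*x**2 + 28, LT = x**2.
f_2 = 5*x**2 - 4*x + 4*y**2 - y - 28, LT = x**2.

S(f_1,f_2): lcm = x**2. S = 4/5*x - 4/5*y**2 + 1/5*y + 8/5.
  leading term x: no divisor's leading term divides it; move 4/5*x to the remainder.
  leading term y**2: no divisor's leading term divides it; move -4/5*y**2 to the remainder.
  leading term y: no divisor's leading term divides it; move 1/5*y to the remainder.
  leading term 1: no divisor's leading term divides it; move 8/5 to the remainder.
  remainder 4/5*x - 4/5*y**2 + 1/5*y + 8/5 ≠ 0; add h_3 = 4/5*x - 4/5*y**2 + 1/5*y + 8/5 to the basis.

S(f_1,h_3): lcm = x**2. S = x*y**2 - 1/4*x*y - 2*x - 4.
  leading term x*y**2: subtract (5/4*y**2)·h_3 from x*y**2 - 1/4*x*y - 2*x - 4 → -1/4*x*y - 2*x + y**4 - 1/4*y**3 - 2*y**2 - 4
  leading term x*y: subtract (-5/16*y)·h_3 from -1/4*x*y - 2*x + y**4 - 1/4*y**3 - 2*y**2 - 4 → -2*x + y**4 - 1/2*y**3 - 31/16*y**2 + 1/2*y - 4
  leading term x: subtract (-5/2)·h_3 from -2*x + y**4 - 1/2*y**3 - 31/16*y**2 + 1/2*y - 4 → y**4 - 1/2*y**3 - 63/16*y**2 + y
  leading term y**4: no divisor's leading term divides it; move y**4 to the remainder.
  leading term y**3: no divisor's leading term divides it; move -1/2*y**3 to the remainder.
  leading term y**2: no divisor's leading term divides it; move -63/16*y**2 to the remainder.
  leading term y: no divisor's leading term divides it; move y to the remainder.
  remainder y**4 - 1/2*y**3 - 63/16*y**2 + y ≠ 0; add h_4 = y**4 - 1/2*y**3 - 63/16*y**2 + y to the basis.

The other S-polynomials (S(f_2,h_3), S(f_1,h_4), S(f_2,h_4), S(h_3,h_4)) all reduce to 0 modulo the current basis, so we have a Gröbner basis.
Inter-reduce: drop elements whose leading term is divisible by another's, tail-reduce, and make monic.
Reduced Gröbner basis: {x - y**2 + 1/4*y + 2, y**4 - 1/2*y**3 - 63/16*y**2 + y}.

From the last basis element, y**4 - 1/2*y**3 - 63/16*y**2 + y = 0, so y takes values in {0, 1/4, 1/8 - sqrt(257)/8, 1/8 + sqrt(257)/8}. Each choice, substituted upward through the basis, yields the corresponding point(s) of the solution set.
  y = 0: the earlier basis element becomes x + 2 = 0, giving x = -2 — point (-2, 0).
  y = 1/4: the earlier basis element becomes x + 2 = 0, giving x = -2 — point (-2, 1/4).
  y = 1/8 - sqrt(257)/8: the earlier basis element becomes x - 2 = 0, giving x = 2 — point (2, 1/8 - sqrt(257)/8).
  y = 1/8 + sqrt(257)/8: the earlier basis element becomes x - 2 = 0, giving x = 2 — point (2, 1/8 + sqrt(257)/8).
Substituting each solution back into the original system confirms all equations vanish.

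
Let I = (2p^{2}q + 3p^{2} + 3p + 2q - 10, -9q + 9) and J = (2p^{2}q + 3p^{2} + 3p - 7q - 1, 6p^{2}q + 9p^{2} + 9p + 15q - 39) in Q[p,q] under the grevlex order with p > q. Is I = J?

Equality of ideals is decidable: compute both reduced Gröbner bases (unique for the ordering) and check whether they agree.
Buchberger on the first generating set:
f_1 = 2p^{2}q + 3p^{2} + 3p + 2q - 10, LT = p^{2}q.
f_2 = -9q + 9, LT = q.

S(f_1,f_2): lcm = p^{2}q. S = \tfrac{5}{2}p^{2} + \tfrac{3}{2}p + q - 5.
  leading term p^{2}: no divisor's leading term divides it; move \tfrac{5}{2}p^{2} to the remainder.
  leading term p: no divisor's leading term divides it; move \tfrac{3}{2}p to the remainder.
  leading term q: subtract (-\tfrac{1}{9})·f_2 from q - 5 → -4
  leading term 1: no divisor's leading term divides it; move -4 to the remainder.
  remainder \tfrac{5}{2}p^{2} + \tfrac{3}{2}p - 4 ≠ 0; add g_3 = \tfrac{5}{2}p^{2} + \tfrac{3}{2}p - 4 to the basis.

S(f_1,g_3): lcm = p^{2}q. S = \tfrac{3}{2}p^{2} - \tfrac{3}{5}pq + \tfrac{3}{2}p + \tfrac{13}{5}q - 5.
  leading term p^{2}: subtract (\tfrac{3}{5})·g_3 from \tfrac{3}{2}p^{2} - \tfrac{3}{5}pq + \tfrac{3}{2}p + \tfrac{13}{5}q - 5 → -\tfrac{3}{5}pq + \tfrac{3}{5}p + \tfrac{13}{5}q - \tfrac{13}{5}
  leading term pq: subtract (\tfrac{1}{15}p)·f_2 from -\tfrac{3}{5}pq + \tfrac{3}{5}p + \tfrac{13}{5}q - \tfrac{13}{5} → \tfrac{13}{5}q - \tfrac{13}{5}
  leading term q: subtract (-\tfrac{13}{45})·f_2 from \tfrac{13}{5}q - \tfrac{13}{5} → 0
  remainder 0.

S(f_2,g_3): leading monomials are coprime, so the S-polynomial reduces to 0 (Buchberger's first criterion).
Every S-polynomial of the final basis reduces to 0, so we have a Gröbner basis.
Inter-reduce: drop elements whose leading term is divisible by another's, tail-reduce, and make monic.
Reduced Gröbner basis: {p^{2} + \tfrac{3}{5}p - \tfrac{8}{5}, q - 1}.

Buchberger on the second generating set:
h_1 = 2p^{2}q + 3p^{2} + 3p - 7q - 1, LT = p^{2}q.
h_2 = 6p^{2}q + 9p^{2} + 9p + 15q - 39, LT = p^{2}q.

S(h_1,h_2): lcm = p^{2}q. S = -6q + 6.
  leading term q: no divisor's leading term divides it; move -6q to the remainder.
  leading term 1: no divisor's leading term divides it; move 6 to the remainder.
  remainder -6q + 6 ≠ 0; add k_3 = -6q + 6 to the basis.

S(h_1,k_3): lcm = p^{2}q. S = \tfrac{5}{2}p^{2} + \tfrac{3}{2}p - \tfrac{7}{2}q - \tfrac{1}{2}.
  leading term p^{2}: no divisor's leading term divides it; move \tfrac{5}{2}p^{2} to the remainder.
  leading term p: no divisor's leading term divides it; move \tfrac{3}{2}p to the remainder.
  leading term q: subtract (\tfrac{7}{12})·k_3 from -\tfrac{7}{2}q - \tfrac{1}{2} → -4
  leading term 1: no divisor's leading term divides it; move -4 to the remainder.
  remainder \tfrac{5}{2}p^{2} + \tfrac{3}{2}p - 4 ≠ 0; add k_4 = \tfrac{5}{2}p^{2} + \tfrac{3}{2}p - 4 to the basis.

S(h_2,k_3): lcm = p^{2}q. S = \tfrac{5}{2}p^{2} + \tfrac{3}{2}p + \tfrac{5}{2}q - \tfrac{13}{2}.
  leading term p^{2}: subtract (1)·k_4 from \tfrac{5}{2}p^{2} + \tfrac{3}{2}p + \tfrac{5}{2}q - \tfrac{13}{2} → \tfrac{5}{2}q - \tfrac{5}{2}
  leading term q: subtract (-\tfrac{5}{12})·k_3 from \tfrac{5}{2}q - \tfrac{5}{2} → 0
  remainder 0.

S(h_1,k_4): lcm = p^{2}q. S = \tfrac{3}{2}p^{2} - \tfrac{3}{5}pq + \tfrac{3}{2}p - \tfrac{19}{10}q - \tfrac{1}{2}.
  leading term p^{2}: subtract (\tfrac{3}{5})·k_4 from \tfrac{3}{2}p^{2} - \tfrac{3}{5}pq + \tfrac{3}{2}p - \tfrac{19}{10}q - \tfrac{1}{2} → -\tfrac{3}{5}pq + \tfrac{3}{5}p - \tfrac{19}{10}q + \tfrac{19}{10}
  leading term pq: subtract (\tfrac{1}{10}p)·k_3 from -\tfrac{3}{5}pq + \tfrac{3}{5}p - \tfrac{19}{10}q + \tfrac{19}{10} → -\tfrac{19}{10}q + \tfrac{19}{10}
  leading term q: subtract (\tfrac{19}{60})·k_3 from -\tfrac{19}{10}q + \tfrac{19}{10} → 0
  remainder 0.

S(h_2,k_4): lcm = p^{2}q. S = \tfrac{3}{2}p^{2} - \tfrac{3}{5}pq + \tfrac{3}{2}p + \tfrac{41}{10}q - \tfrac{13}{2}.
  leading term p^{2}: subtract (\tfrac{3}{5})·k_4 from \tfrac{3}{2}p^{2} - \tfrac{3}{5}pq + \tfrac{3}{2}p + \tfrac{41}{10}q - \tfrac{13}{2} → -\tfrac{3}{5}pq + \tfrac{3}{5}p + \tfrac{41}{10}q - \tfrac{41}{10}
  leading term pq: subtract (\tfrac{1}{10}p)·k_3 from -\tfrac{3}{5}pq + \tfrac{3}{5}p + \tfrac{41}{10}q - \tfrac{41}{10} → \tfrac{41}{10}q - \tfrac{41}{10}
  leading term q: subtract (-\tfrac{41}{60})·k_3 from \tfrac{41}{10}q - \tfrac{41}{10} → 0
  remainder 0.

S(k_3,k_4): leading monomials are coprime, so the S-polynomial reduces to 0 (Buchberger's first criterion).
Every S-polynomial of the final basis reduces to 0, so we have a Gröbner basis.
Inter-reduce: drop elements whose leading term is divisible by another's, tail-reduce, and make monic.
Reduced Gröbner basis: {p^{2} + \tfrac{3}{5}p - \tfrac{8}{5}, q - 1}.

The two bases agree; hence the ideals are identical.
The choice of monomial ordering does not affect the verdict — as long as both bases are computed under the same ordering, their equality decides ideal equality.

Yes, the ideals are equal.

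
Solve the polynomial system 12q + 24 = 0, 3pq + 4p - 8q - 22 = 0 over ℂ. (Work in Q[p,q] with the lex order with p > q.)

Compute a lex Gröbner basis by Buchberger's algorithm.
f_1 = 12q + 24, LT = q.
f_2 = 3pq + 4p - 8q - 22, LT = pq.

S(f_1,f_2): lcm = pq. S = 2/3p + 8/3q + 22/3.
  leading term p: no divisor's leading term divides it; move 2/3p to the remainder.
  leading term q: subtract (2/9)·f_1 from 8/3q + 22/3 → 2
  leading term 1: no divisor's leading term divides it; move 2 to the remainder.
  remainder 2/3p + 2 ≠ 0; add h_3 = 2/3p + 2 to the basis.

The other S-polynomials (S(f_1,h_3), S(f_2,h_3)) all reduce to 0 modulo the current basis, so we have a Gröbner basis.
Inter-reduce: drop elements whose leading term is divisible by another's, tail-reduce, and make monic.
Reduced Gröbner basis: {p + 3, q + 2}.

Since the basis is lex-ordered, q + 2 is univariate in q. Its roots are {-2}. Back-substituting each root into the other basis elements fixes the other coordinates.
  q = -2: the earlier basis element becomes p + 3 = 0, giving p = -3 — point (-3, -2).
Check: every point annihilates each of the original generators.

{(-3, -2)}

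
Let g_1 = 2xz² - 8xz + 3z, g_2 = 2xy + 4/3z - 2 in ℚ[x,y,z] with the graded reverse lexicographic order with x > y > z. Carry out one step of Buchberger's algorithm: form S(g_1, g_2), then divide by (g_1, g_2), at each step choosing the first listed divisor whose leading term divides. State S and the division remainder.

lcm(LM(g_1), LM(g_2)) = xyz².
S = (lcm/LT(g_1))·g_1 − (lcm/LT(g_2))·g_2 = -4xyz - ⅔z³ + 3/2yz + z².
Reduce S modulo (g_1, g_2) in that order:
  leading term xyz: subtract (-2z)·g_2 from -4xyz - ⅔z³ + 3/2yz + z² → -⅔z³ + 3/2yz + 11/3z² - 4z
  leading term z³: no divisor's leading term divides it; move -⅔z³ to the remainder.
  leading term yz: no divisor's leading term divides it; move 3/2yz to the remainder.
  leading term z²: no divisor's leading term divides it; move 11/3z² to the remainder.
  leading term z: no divisor's leading term divides it; move -4z to the remainder.
The remainder -⅔z³ + 3/2yz + 11/3z² - 4z is nonzero, so it would be added as the next basis element.

S(g_1, g_2) = -4xyz - ⅔z³ + 3/2yz + z²; remainder on division = -⅔z³ + 3/2yz + 11/3z² - 4z.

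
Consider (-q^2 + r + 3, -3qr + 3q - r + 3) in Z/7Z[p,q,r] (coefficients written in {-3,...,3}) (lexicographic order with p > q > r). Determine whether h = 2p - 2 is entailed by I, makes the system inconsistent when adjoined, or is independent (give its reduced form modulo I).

2p - 2 is independent of I; its normal form modulo I is 2p - 2.

First compute the reduced Gröbner basis of I by Buchberger's algorithm.
f_1 = -q^2 + r + 3, LT = q^2.
f_2 = -3qr + 3q - r + 3, LT = qr.

S(f_1,f_2): lcm = q^2r. S = q^2 + 2qr + q - r^2 - 3r.
  reduce S modulo (f_1, f_2):
  remainder 3q - r^2 + 2r - 2 ≠ 0; add k_3 = 3q - r^2 + 2r - 2 to the basis.

S(f_2,k_3): lcm = qr. S = -q - 2r^3 - 3r^2 + r - 1.
  reduce S modulo (f_1, f_2, k_3):
  remainder -2r^3 - r^2 - 3r + 3 ≠ 0; add k_4 = -2r^3 - r^2 - 3r + 3 to the basis.

The other S-polynomials (S(f_1,k_3), S(f_1,k_4), S(f_2,k_4), S(k_3,k_4)) all reduce to 0 modulo the current basis, so we have a Gröbner basis.
Inter-reduce: drop elements whose leading term is divisible by another's, tail-reduce, and make monic.
Reduced Gröbner basis: {q + 2r^2 + 3r - 3, r^3 - 3r^2 - 2r + 2}.
Label its elements g_1 = q + 2r^2 + 3r - 3, g_2 = r^3 - 3r^2 - 2r + 2.

Reduce h = 2p - 2 modulo G:
  leading term p: no divisor's leading term divides it; move 2p to the remainder.
  leading term 1: no divisor's leading term divides it; move -2 to the remainder.
  normal form = 2p - 2.
The normal form is nonzero, so h ∉ I. Since h minus its normal form lies in I, I + (h) = I + (n) where n = 2p - 2; decide whether this ideal is the whole ring.
Run Buchberger on G together with n (pairs among the g_i already reduce to 0 since G is a Gröbner basis):
g_1 = q + 2r^2 + 3r - 3, LT = q.
g_2 = r^3 - 3r^2 - 2r + 2, LT = r^3.
n = 2p - 2, LT = p.

The S-polynomials (S(g_1,g_2), S(g_1,n), S(g_2,n)) all reduce to 0 modulo the current basis, so we have a Gröbner basis.
Inter-reduce: drop elements whose leading term is divisible by another's, tail-reduce, and make monic.
Reduced Gröbner basis: {p - 1, q + 2r^2 + 3r - 3, r^3 - 3r^2 - 2r + 2}.
The reduced Gröbner basis of I + (h) is {p - 1, q + 2r^2 + 3r - 3, r^3 - 3r^2 - 2r + 2} ≠ {1}, a proper ideal, so the enlarged system stays consistent: h is independent of I, with normal form 2p - 2.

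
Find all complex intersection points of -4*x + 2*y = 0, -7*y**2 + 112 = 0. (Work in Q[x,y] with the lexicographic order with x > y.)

Compute a lex Gröbner basis by Buchberger's algorithm.
f_1 = -4*x + 2*y, LT = x.
f_2 = -7*y**2 + 112, LT = y**2.

The S-polynomials (S(f_1,f_2)) all reduce to 0 modulo the current basis, so we have a Gröbner basis.
Inter-reduce: drop elements whose leading term is divisible by another's, tail-reduce, and make monic.
Reduced Gröbner basis: {x - 1/2*y, y**2 - 16}.

The lex basis is triangular: the last element involves only y. Solving y**2 - 16 = 0 gives y ∈ {-4, 4}; substituting each value into the earlier elements determines the remaining variables.
  y = -4: the earlier basis element becomes x + 2 = 0, giving x = -2 — point (-2, -4).
  y = 4: the earlier basis element becomes x - 2 = 0, giving x = 2 — point (2, 4).
Each listed point satisfies every original equation (direct substitution).

{(-2, -4), (2, 4)}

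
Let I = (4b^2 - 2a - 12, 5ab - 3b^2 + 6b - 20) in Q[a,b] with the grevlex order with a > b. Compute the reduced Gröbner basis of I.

G = {a^2 + 351/50a - 272/25b + 93/25, ab - 3/10a + 6/5b - 29/5, b^2 - 1/2a - 3}

f_1 = 4b^2 - 2a - 12, LT = b^2.
f_2 = 5ab - 3b^2 + 6b - 20, LT = ab.

S(f_1,f_2): lcm = ab^2. S = 3/5b^3 - 1/2a^2 - 6/5b^2 - 3a + 4b.
  leading term b^3: subtract (3/20b)·f_1 from 3/5b^3 - 1/2a^2 - 6/5b^2 - 3a + 4b → -1/2a^2 + 3/10ab - 6/5b^2 - 3a + 29/5b
  leading term a^2: no divisor's leading term divides it; move -1/2a^2 to the remainder.
  leading term ab: subtract (3/50)·f_2 from 3/10ab - 6/5b^2 - 3a + 29/5b → -51/50b^2 - 3a + 136/25b + 6/5
  leading term b^2: subtract (-51/200)·f_1 from -51/50b^2 - 3a + 136/25b + 6/5 → -351/100a + 136/25b - 93/50
  leading term a: no divisor's leading term divides it; move -351/100a to the remainder.
  leading term b: no divisor's leading term divides it; move 136/25b to the remainder.
  leading term 1: no divisor's leading term divides it; move -93/50 to the remainder.
  remainder -1/2a^2 - 351/100a + 136/25b - 93/50 ≠ 0; add g_3 = -1/2a^2 - 351/100a + 136/25b - 93/50 to the basis.

S(f_1,g_3): leading monomials are coprime, so the S-polynomial reduces to 0 (Buchberger's first criterion).
S(f_2,g_3): lcm = a^2b. S = -3/5ab^2 - 291/50ab + 272/25b^2 - 4a - 93/25b.
  leading term ab^2: subtract (-3/20a)·f_1 from -3/5ab^2 - 291/50ab + 272/25b^2 - 4a - 93/25b → -3/10a^2 - 291/50ab + 272/25b^2 - 29/5a - 93/25b
  leading term a^2: subtract (3/5)·g_3 from -3/10a^2 - 291/50ab + 272/25b^2 - 29/5a - 93/25b → -291/50ab + 272/25b^2 - 1847/500a - 873/125b + 279/250
  leading term ab: subtract (-291/250)·f_2 from -291/50ab + 272/25b^2 - 1847/500a - 873/125b + 279/250 → 1847/250b^2 - 1847/500a - 5541/250
  leading term b^2: subtract (1847/1000)·f_1 from 1847/250b^2 - 1847/500a - 5541/250 → 0
  remainder 0.

Every S-polynomial of the final basis reduces to 0, so we have a Gröbner basis.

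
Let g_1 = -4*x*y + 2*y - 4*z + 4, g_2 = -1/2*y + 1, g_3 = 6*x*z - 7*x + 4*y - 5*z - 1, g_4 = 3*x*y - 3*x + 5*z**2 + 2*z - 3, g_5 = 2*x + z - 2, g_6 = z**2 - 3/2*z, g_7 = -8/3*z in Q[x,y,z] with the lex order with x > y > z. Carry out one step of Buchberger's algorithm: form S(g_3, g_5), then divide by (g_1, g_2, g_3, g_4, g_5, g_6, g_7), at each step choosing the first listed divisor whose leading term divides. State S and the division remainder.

lcm(LM(g_3), LM(g_5)) = x*z.
S = (lcm/LT(g_3))·g_3 − (lcm/LT(g_5))·g_5 = -7/6*x + 2/3*y - 1/2*z**2 + 1/6*z - 1/6.
Reduce S modulo (g_1, g_2, g_3, g_4, g_5, g_6, g_7) in that order:
  leading term x: subtract (-7/12)·g_5 from -7/6*x + 2/3*y - 1/2*z**2 + 1/6*z - 1/6 → 2/3*y - 1/2*z**2 + 3/4*z - 4/3
  leading term y: subtract (-4/3)·g_2 from 2/3*y - 1/2*z**2 + 3/4*z - 4/3 → -1/2*z**2 + 3/4*z
  leading term z**2: subtract (-1/2)·g_6 from -1/2*z**2 + 3/4*z → 0
The remainder is 0, so this S-polynomial contributes no new basis element.
An S-polynomial is built so that the two leading terms cancel; whether anything survives reduction is exactly the Gröbner-basis criterion.

S(g_3, g_5) = -7/6*x + 2/3*y - 1/2*z**2 + 1/6*z - 1/6; remainder on division = 0.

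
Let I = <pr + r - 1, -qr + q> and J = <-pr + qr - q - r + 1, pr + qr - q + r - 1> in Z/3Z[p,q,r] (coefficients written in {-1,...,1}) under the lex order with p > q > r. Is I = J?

Equality of ideals is decidable: compute both reduced Gröbner bases (unique for the ordering) and check whether they agree.
Buchberger on the first generating set:
f_1 = pr + r - 1, LT = pr.
f_2 = -qr + q, LT = qr.

S(f_1,f_2): lcm = pqr. S = pq + qr - q.
  leading term pq: no divisor's leading term divides it; move pq to the remainder.
  leading term qr: subtract (-1)·f_2 from qr - q → 0
  remainder pq ≠ 0; add g_3 = pq to the basis.

The other S-polynomials (S(f_1,g_3), S(f_2,g_3)) all reduce to 0 modulo the current basis, so we have a Gröbner basis.
Inter-reduce: drop elements whose leading term is divisible by another's, tail-reduce, and make monic.
Reduced Gröbner basis: {pq, pr + r - 1, qr - q}.

Buchberger on the second generating set:
h_1 = -pr + qr - q - r + 1, LT = pr.
h_2 = pr + qr - q + r - 1, LT = pr.

S(h_1,h_2): lcm = pr. S = qr - q.
  leading term qr: no divisor's leading term divides it; move qr to the remainder.
  leading term q: no divisor's leading term divides it; move -q to the remainder.
  remainder qr - q ≠ 0; add k_3 = qr - q to the basis.

S(h_1,k_3): lcm = pqr. S = pq - q^2r + q^2 + qr - q.
  leading term pq: no divisor's leading term divides it; move pq to the remainder.
  leading term q^2r: subtract (-q)·k_3 from -q^2r + q^2 + qr - q → qr - q
  leading term qr: subtract (1)·k_3 from qr - q → 0
  remainder pq ≠ 0; add k_4 = pq to the basis.

The other S-polynomials (S(h_2,k_3), S(h_1,k_4), S(h_2,k_4), S(k_3,k_4)) all reduce to 0 modulo the current basis, so we have a Gröbner basis.
Inter-reduce: drop elements whose leading term is divisible by another's, tail-reduce, and make monic.
Reduced Gröbner basis: {pq, pr + r - 1, qr - q}.

The two bases agree; hence the ideals are identical.

Yes, the ideals are equal.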